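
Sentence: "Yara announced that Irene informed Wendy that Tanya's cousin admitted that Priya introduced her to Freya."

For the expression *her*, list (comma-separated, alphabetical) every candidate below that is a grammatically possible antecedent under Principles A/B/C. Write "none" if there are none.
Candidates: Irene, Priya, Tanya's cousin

*her* is a pronoun; Principle B requires it to be free in its binding domain — the clause headed by 'introduced'.
— Irene: subject of the clause headed by 'informed'; c-commands the pronoun but lies outside its binding domain — allowed.
— Priya: subject of the clause headed by 'introduced'; c-commands the pronoun within its binding domain — blocked (Principle B).
— Tanya's cousin: subject of the clause headed by 'admitted'; c-commands the pronoun but lies outside its binding domain — allowed.

Irene, Tanya's cousin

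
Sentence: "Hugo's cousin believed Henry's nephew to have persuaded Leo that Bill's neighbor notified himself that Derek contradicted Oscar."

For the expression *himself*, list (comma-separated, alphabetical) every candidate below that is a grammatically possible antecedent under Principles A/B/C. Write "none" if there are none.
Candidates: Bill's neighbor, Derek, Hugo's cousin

*himself* is a reflexive; Principle A requires it to be bound within its binding domain — the clause headed by 'notified'.
— Bill's neighbor: subject of the clause headed by 'notified'; c-commands the reflexive within its binding domain — allowed (Principle A).
— Derek: subject of the clause headed by 'contradicted'; does not c-command the reflexive — cannot bind it (Principle A).
— Hugo's cousin: subject of the matrix clause; c-commands the reflexive but lies outside its binding domain — cannot bind it (Principle A).

Bill's neighbor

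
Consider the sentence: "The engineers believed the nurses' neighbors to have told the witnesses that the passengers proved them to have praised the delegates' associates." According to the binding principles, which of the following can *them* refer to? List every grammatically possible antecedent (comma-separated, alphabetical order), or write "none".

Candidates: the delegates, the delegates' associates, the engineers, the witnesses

the engineers, the witnesses

*them* is a pronoun; Principle B requires it to be free in its binding domain — the clause headed by 'proved'.
— the delegates: possessor inside the object DP of the clause headed by 'praised'; is c-commanded by the pronoun; coreference would bind this R-expression — blocked (Principle C).
— the delegates' associates: object of the clause headed by 'praised'; is c-commanded by the pronoun; coreference would bind this R-expression — blocked (Principle C).
— the engineers: subject of the matrix clause; c-commands the pronoun but lies outside its binding domain — allowed.
— the witnesses: object of the clause headed by 'told'; c-commands the pronoun but lies outside its binding domain — allowed.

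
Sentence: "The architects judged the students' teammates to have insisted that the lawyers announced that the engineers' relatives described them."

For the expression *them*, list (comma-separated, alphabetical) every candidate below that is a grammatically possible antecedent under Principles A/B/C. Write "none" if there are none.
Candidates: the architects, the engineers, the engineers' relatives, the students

*them* is a pronoun; Principle B requires it to be free in its binding domain — the clause headed by 'described'.
— the architects: subject of the matrix clause; c-commands the pronoun but lies outside its binding domain — allowed.
— the engineers: possessor inside the subject DP of the clause headed by 'described'; does not c-command the pronoun — Principle B does not apply; allowed.
— the engineers' relatives: subject of the clause headed by 'described'; c-commands the pronoun within its binding domain — blocked (Principle B).
— the students: possessor inside the subject DP of the clause headed by 'insisted'; does not c-command the pronoun — Principle B does not apply; allowed.

the architects, the engineers, the students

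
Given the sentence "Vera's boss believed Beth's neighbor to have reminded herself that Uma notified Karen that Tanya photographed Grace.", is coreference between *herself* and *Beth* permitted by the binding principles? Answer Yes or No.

No

*herself* is a reflexive; Principle A requires it to be bound within its binding domain — the clause headed by 'reminded'.
— Beth: possessor inside the subject DP of the clause headed by 'reminded'; does not c-command the reflexive — cannot bind it (Principle A).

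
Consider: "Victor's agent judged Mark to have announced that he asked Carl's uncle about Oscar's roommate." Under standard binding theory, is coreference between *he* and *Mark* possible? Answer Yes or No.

Yes

*Mark* is an R-expression; Principle C requires it to be free (not bound by any c-commanding expression).
— he: subject of the clause headed by 'asked'; the pronoun does not c-command the R-expression — coreference allowed.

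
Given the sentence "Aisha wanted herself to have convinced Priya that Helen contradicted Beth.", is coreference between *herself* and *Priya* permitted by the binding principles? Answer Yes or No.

No

*herself* is a reflexive; Principle A requires it to be bound within its binding domain — the matrix clause.
— Priya: object of the clause headed by 'convinced'; does not c-command the reflexive — cannot bind it (Principle A).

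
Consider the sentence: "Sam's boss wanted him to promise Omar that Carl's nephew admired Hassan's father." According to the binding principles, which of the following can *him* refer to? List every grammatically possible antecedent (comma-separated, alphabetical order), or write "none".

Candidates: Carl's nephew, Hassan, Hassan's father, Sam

*him* is a pronoun; Principle B requires it to be free in its binding domain — the matrix clause.
— Carl's nephew: subject of the clause headed by 'admired'; is c-commanded by the pronoun; coreference would bind this R-expression — blocked (Principle C).
— Hassan: possessor inside the object DP of the clause headed by 'admired'; is c-commanded by the pronoun; coreference would bind this R-expression — blocked (Principle C).
— Hassan's father: object of the clause headed by 'admired'; is c-commanded by the pronoun; coreference would bind this R-expression — blocked (Principle C).
— Sam: possessor inside the subject DP of the matrix clause; does not c-command the pronoun — Principle B does not apply; allowed.

Sam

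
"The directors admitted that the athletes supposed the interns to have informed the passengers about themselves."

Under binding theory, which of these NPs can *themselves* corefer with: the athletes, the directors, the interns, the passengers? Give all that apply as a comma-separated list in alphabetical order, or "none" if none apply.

*themselves* is a reflexive; Principle A requires it to be bound within its binding domain — the clause headed by 'informed'.
— the athletes: subject of the clause headed by 'supposed'; c-commands the reflexive but lies outside its binding domain — cannot bind it (Principle A).
— the directors: subject of the matrix clause; c-commands the reflexive but lies outside its binding domain — cannot bind it (Principle A).
— the interns: subject of the clause headed by 'informed'; c-commands the reflexive within its binding domain — allowed (Principle A).
— the passengers: object of the clause headed by 'informed'; c-commands the reflexive within its binding domain — allowed (Principle A).

the interns, the passengers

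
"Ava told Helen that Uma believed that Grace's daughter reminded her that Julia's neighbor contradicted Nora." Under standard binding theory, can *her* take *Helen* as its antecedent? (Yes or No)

*her* is a pronoun; Principle B requires it to be free in its binding domain — the clause headed by 'reminded'.
— Helen: object of the matrix clause; c-commands the pronoun but lies outside its binding domain — allowed.

Yes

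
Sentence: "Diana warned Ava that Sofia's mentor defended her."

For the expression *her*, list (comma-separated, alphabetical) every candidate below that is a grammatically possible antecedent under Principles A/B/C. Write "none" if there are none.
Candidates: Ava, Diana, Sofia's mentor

Ava, Diana

*her* is a pronoun; Principle B requires it to be free in its binding domain — the clause headed by 'defended'.
— Ava: object of the matrix clause; c-commands the pronoun but lies outside its binding domain — allowed.
— Diana: subject of the matrix clause; c-commands the pronoun but lies outside its binding domain — allowed.
— Sofia's mentor: subject of the clause headed by 'defended'; c-commands the pronoun within its binding domain — blocked (Principle B).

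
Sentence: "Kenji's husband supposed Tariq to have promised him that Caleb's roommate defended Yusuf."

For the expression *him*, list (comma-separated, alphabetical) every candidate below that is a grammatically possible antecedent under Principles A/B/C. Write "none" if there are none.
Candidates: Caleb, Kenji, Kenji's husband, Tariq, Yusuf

Kenji, Kenji's husband

*him* is a pronoun; Principle B requires it to be free in its binding domain — the clause headed by 'promised'.
— Caleb: possessor inside the subject DP of the clause headed by 'defended'; is c-commanded by the pronoun; coreference would bind this R-expression — blocked (Principle C).
— Kenji: possessor inside the subject DP of the matrix clause; does not c-command the pronoun — Principle B does not apply; allowed.
— Kenji's husband: subject of the matrix clause; c-commands the pronoun but lies outside its binding domain — allowed.
— Tariq: subject of the clause headed by 'promised'; c-commands the pronoun within its binding domain — blocked (Principle B).
— Yusuf: object of the clause headed by 'defended'; is c-commanded by the pronoun; coreference would bind this R-expression — blocked (Principle C).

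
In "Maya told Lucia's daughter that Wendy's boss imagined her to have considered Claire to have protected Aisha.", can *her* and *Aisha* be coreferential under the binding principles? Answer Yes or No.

No

*Aisha* is an R-expression; Principle C requires it to be free (not bound by any c-commanding expression).
— her: subject of the clause headed by 'considered'; the pronoun c-commands the R-expression — coreference blocked (Principle C).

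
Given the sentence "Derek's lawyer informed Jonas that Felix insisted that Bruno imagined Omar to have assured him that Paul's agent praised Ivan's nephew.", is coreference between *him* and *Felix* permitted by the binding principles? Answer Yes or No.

*him* is a pronoun; Principle B requires it to be free in its binding domain — the clause headed by 'assured'.
— Felix: subject of the clause headed by 'insisted'; c-commands the pronoun but lies outside its binding domain — allowed.

Yes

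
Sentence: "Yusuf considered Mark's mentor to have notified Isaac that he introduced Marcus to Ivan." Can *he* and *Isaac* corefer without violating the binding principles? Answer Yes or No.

Yes

*Isaac* is an R-expression; Principle C requires it to be free (not bound by any c-commanding expression).
— he: subject of the clause headed by 'introduced'; the pronoun does not c-command the R-expression — coreference allowed.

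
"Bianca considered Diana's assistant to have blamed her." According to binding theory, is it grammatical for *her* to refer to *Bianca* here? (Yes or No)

*Bianca* is an R-expression; Principle C requires it to be free (not bound by any c-commanding expression).
— her: object of the clause headed by 'blamed'; the pronoun does not c-command the R-expression — coreference allowed.

Yes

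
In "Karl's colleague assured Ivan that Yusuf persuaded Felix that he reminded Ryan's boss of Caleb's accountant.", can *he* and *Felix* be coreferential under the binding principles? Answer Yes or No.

*Felix* is an R-expression; Principle C requires it to be free (not bound by any c-commanding expression).
— he: subject of the clause headed by 'reminded'; the pronoun does not c-command the R-expression — coreference allowed.

Yes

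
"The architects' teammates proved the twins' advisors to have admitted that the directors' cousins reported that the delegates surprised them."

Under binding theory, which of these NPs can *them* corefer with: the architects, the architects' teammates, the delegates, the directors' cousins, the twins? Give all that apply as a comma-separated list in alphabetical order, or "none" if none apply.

the architects, the architects' teammates, the directors' cousins, the twins

*them* is a pronoun; Principle B requires it to be free in its binding domain — the clause headed by 'surprised'.
— the architects: possessor inside the subject DP of the matrix clause; does not c-command the pronoun — Principle B does not apply; allowed.
— the architects' teammates: subject of the matrix clause; c-commands the pronoun but lies outside its binding domain — allowed.
— the delegates: subject of the clause headed by 'surprised'; c-commands the pronoun within its binding domain — blocked (Principle B).
— the directors' cousins: subject of the clause headed by 'reported'; c-commands the pronoun but lies outside its binding domain — allowed.
— the twins: possessor inside the subject DP of the clause headed by 'admitted'; does not c-command the pronoun — Principle B does not apply; allowed.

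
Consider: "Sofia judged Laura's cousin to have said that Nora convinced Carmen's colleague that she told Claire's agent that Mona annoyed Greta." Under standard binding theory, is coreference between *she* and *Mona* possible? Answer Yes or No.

*Mona* is an R-expression; Principle C requires it to be free (not bound by any c-commanding expression).
— she: subject of the clause headed by 'told'; the pronoun c-commands the R-expression — coreference blocked (Principle C).

No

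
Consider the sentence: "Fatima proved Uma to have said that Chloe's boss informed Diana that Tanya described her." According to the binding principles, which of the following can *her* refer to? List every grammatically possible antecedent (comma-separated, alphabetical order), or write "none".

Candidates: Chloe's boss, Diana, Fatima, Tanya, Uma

*her* is a pronoun; Principle B requires it to be free in its binding domain — the clause headed by 'described'.
— Chloe's boss: subject of the clause headed by 'informed'; c-commands the pronoun but lies outside its binding domain — allowed.
— Diana: object of the clause headed by 'informed'; c-commands the pronoun but lies outside its binding domain — allowed.
— Fatima: subject of the matrix clause; c-commands the pronoun but lies outside its binding domain — allowed.
— Tanya: subject of the clause headed by 'described'; c-commands the pronoun within its binding domain — blocked (Principle B).
— Uma: subject of the clause headed by 'said'; c-commands the pronoun but lies outside its binding domain — allowed.

Chloe's boss, Diana, Fatima, Uma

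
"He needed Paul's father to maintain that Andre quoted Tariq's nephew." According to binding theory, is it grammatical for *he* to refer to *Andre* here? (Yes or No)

*Andre* is an R-expression; Principle C requires it to be free (not bound by any c-commanding expression).
— he: subject of the matrix clause; the pronoun c-commands the R-expression — coreference blocked (Principle C).

No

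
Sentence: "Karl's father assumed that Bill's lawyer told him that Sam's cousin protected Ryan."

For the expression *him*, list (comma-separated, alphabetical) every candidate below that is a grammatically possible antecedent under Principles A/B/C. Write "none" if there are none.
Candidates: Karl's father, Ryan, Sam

*him* is a pronoun; Principle B requires it to be free in its binding domain — the clause headed by 'told'.
— Karl's father: subject of the matrix clause; c-commands the pronoun but lies outside its binding domain — allowed.
— Ryan: object of the clause headed by 'protected'; is c-commanded by the pronoun; coreference would bind this R-expression — blocked (Principle C).
— Sam: possessor inside the subject DP of the clause headed by 'protected'; is c-commanded by the pronoun; coreference would bind this R-expression — blocked (Principle C).

Karl's father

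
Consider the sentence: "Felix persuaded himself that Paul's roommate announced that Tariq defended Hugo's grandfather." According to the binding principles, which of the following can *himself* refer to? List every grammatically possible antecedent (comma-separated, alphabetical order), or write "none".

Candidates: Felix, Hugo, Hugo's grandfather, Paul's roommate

*himself* is a reflexive; Principle A requires it to be bound within its binding domain — the matrix clause.
— Felix: subject of the matrix clause; c-commands the reflexive within its binding domain — allowed (Principle A).
— Hugo: possessor inside the object DP of the clause headed by 'defended'; does not c-command the reflexive — cannot bind it (Principle A).
— Hugo's grandfather: object of the clause headed by 'defended'; does not c-command the reflexive — cannot bind it (Principle A).
— Paul's roommate: subject of the clause headed by 'announced'; does not c-command the reflexive — cannot bind it (Principle A).

Felix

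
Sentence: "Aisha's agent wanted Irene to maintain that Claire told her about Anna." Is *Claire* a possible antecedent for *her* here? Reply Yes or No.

*her* is a pronoun; Principle B requires it to be free in its binding domain — the clause headed by 'told'.
— Claire: subject of the clause headed by 'told'; c-commands the pronoun within its binding domain — blocked (Principle B).

No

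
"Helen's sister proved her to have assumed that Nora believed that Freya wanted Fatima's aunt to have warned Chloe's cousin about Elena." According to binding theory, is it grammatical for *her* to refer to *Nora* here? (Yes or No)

No

*Nora* is an R-expression; Principle C requires it to be free (not bound by any c-commanding expression).
— her: subject of the clause headed by 'assumed'; the pronoun c-commands the R-expression — coreference blocked (Principle C).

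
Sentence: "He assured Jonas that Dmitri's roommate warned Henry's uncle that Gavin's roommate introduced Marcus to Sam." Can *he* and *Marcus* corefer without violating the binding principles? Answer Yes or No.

No

*Marcus* is an R-expression; Principle C requires it to be free (not bound by any c-commanding expression).
— he: subject of the matrix clause; the pronoun c-commands the R-expression — coreference blocked (Principle C).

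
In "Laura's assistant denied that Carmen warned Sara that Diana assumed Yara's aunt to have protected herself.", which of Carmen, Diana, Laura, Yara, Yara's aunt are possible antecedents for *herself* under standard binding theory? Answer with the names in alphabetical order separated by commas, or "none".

*herself* is a reflexive; Principle A requires it to be bound within its binding domain — the clause headed by 'protected'.
— Carmen: subject of the clause headed by 'warned'; c-commands the reflexive but lies outside its binding domain — cannot bind it (Principle A).
— Diana: subject of the clause headed by 'assumed'; c-commands the reflexive but lies outside its binding domain — cannot bind it (Principle A).
— Laura: possessor inside the subject DP of the matrix clause; does not c-command the reflexive — cannot bind it (Principle A).
— Yara: possessor inside the subject DP of the clause headed by 'protected'; does not c-command the reflexive — cannot bind it (Principle A).
— Yara's aunt: subject of the clause headed by 'protected'; c-commands the reflexive within its binding domain — allowed (Principle A).

Yara's aunt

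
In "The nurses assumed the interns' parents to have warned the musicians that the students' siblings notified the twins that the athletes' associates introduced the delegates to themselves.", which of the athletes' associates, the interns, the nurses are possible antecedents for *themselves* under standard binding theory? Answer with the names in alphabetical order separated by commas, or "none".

the athletes' associates

*themselves* is a reflexive; Principle A requires it to be bound within its binding domain — the clause headed by 'introduced'.
— the athletes' associates: subject of the clause headed by 'introduced'; c-commands the reflexive within its binding domain — allowed (Principle A).
— the interns: possessor inside the subject DP of the clause headed by 'warned'; does not c-command the reflexive — cannot bind it (Principle A).
— the nurses: subject of the matrix clause; c-commands the reflexive but lies outside its binding domain — cannot bind it (Principle A).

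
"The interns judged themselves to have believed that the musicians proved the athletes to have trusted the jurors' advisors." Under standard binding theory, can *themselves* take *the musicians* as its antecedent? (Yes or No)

*themselves* is a reflexive; Principle A requires it to be bound within its binding domain — the matrix clause.
— the musicians: subject of the clause headed by 'proved'; does not c-command the reflexive — cannot bind it (Principle A).

No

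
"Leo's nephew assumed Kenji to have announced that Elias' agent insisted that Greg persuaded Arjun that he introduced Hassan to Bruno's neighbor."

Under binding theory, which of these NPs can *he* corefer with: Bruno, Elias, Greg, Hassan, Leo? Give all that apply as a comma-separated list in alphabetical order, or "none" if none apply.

Elias, Greg, Leo

*he* is a pronoun; Principle B requires it to be free in its binding domain — the clause headed by 'introduced'.
— Bruno: possessor inside the second object DP of the clause headed by 'introduced'; is c-commanded by the pronoun; coreference would bind this R-expression — blocked (Principle C).
— Elias: possessor inside the subject DP of the clause headed by 'insisted'; does not c-command the pronoun — Principle B does not apply; allowed.
— Greg: subject of the clause headed by 'persuaded'; c-commands the pronoun but lies outside its binding domain — allowed.
— Hassan: object of the clause headed by 'introduced'; is c-commanded by the pronoun; coreference would bind this R-expression — blocked (Principle C).
— Leo: possessor inside the subject DP of the matrix clause; does not c-command the pronoun — Principle B does not apply; allowed.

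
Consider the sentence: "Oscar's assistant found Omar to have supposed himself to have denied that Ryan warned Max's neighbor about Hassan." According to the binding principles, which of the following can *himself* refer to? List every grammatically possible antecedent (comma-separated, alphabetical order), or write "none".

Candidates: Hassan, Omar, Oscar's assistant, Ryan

Omar

*himself* is a reflexive; Principle A requires it to be bound within its binding domain — the clause headed by 'supposed'.
— Hassan: second object of the clause headed by 'warned'; does not c-command the reflexive — cannot bind it (Principle A).
— Omar: subject of the clause headed by 'supposed'; c-commands the reflexive within its binding domain — allowed (Principle A).
— Oscar's assistant: subject of the matrix clause; c-commands the reflexive but lies outside its binding domain — cannot bind it (Principle A).
— Ryan: subject of the clause headed by 'warned'; does not c-command the reflexive — cannot bind it (Principle A).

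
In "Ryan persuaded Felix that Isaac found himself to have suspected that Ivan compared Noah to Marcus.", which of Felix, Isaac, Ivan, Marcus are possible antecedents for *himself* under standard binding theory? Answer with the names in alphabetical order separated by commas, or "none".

*himself* is a reflexive; Principle A requires it to be bound within its binding domain — the clause headed by 'found'.
— Felix: object of the matrix clause; c-commands the reflexive but lies outside its binding domain — cannot bind it (Principle A).
— Isaac: subject of the clause headed by 'found'; c-commands the reflexive within its binding domain — allowed (Principle A).
— Ivan: subject of the clause headed by 'compared'; does not c-command the reflexive — cannot bind it (Principle A).
— Marcus: second object of the clause headed by 'compared'; does not c-command the reflexive — cannot bind it (Principle A).

Isaac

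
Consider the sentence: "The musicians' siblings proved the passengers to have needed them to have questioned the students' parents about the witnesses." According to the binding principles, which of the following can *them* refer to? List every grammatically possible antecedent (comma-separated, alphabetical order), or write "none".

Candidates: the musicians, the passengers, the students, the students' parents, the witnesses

the musicians

*them* is a pronoun; Principle B requires it to be free in its binding domain — the clause headed by 'needed'.
— the musicians: possessor inside the subject DP of the matrix clause; does not c-command the pronoun — Principle B does not apply; allowed.
— the passengers: subject of the clause headed by 'needed'; c-commands the pronoun within its binding domain — blocked (Principle B).
— the students: possessor inside the object DP of the clause headed by 'questioned'; is c-commanded by the pronoun; coreference would bind this R-expression — blocked (Principle C).
— the students' parents: object of the clause headed by 'questioned'; is c-commanded by the pronoun; coreference would bind this R-expression — blocked (Principle C).
— the witnesses: second object of the clause headed by 'questioned'; is c-commanded by the pronoun; coreference would bind this R-expression — blocked (Principle C).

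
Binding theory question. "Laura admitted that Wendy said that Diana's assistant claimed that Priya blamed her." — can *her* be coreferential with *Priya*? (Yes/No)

No

*her* is a pronoun; Principle B requires it to be free in its binding domain — the clause headed by 'blamed'.
— Priya: subject of the clause headed by 'blamed'; c-commands the pronoun within its binding domain — blocked (Principle B).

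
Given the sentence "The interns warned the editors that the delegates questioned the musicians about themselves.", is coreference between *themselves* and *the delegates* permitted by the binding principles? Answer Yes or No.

Yes

*themselves* is a reflexive; Principle A requires it to be bound within its binding domain — the clause headed by 'questioned'.
— the delegates: subject of the clause headed by 'questioned'; c-commands the reflexive within its binding domain — allowed (Principle A).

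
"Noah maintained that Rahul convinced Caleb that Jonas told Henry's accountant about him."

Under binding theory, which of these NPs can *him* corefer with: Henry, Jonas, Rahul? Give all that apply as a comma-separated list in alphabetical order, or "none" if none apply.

Henry, Rahul

*him* is a pronoun; Principle B requires it to be free in its binding domain — the clause headed by 'told'.
— Henry: possessor inside the object DP of the clause headed by 'told'; does not c-command the pronoun — Principle B does not apply; allowed.
— Jonas: subject of the clause headed by 'told'; c-commands the pronoun within its binding domain — blocked (Principle B).
— Rahul: subject of the clause headed by 'convinced'; c-commands the pronoun but lies outside its binding domain — allowed.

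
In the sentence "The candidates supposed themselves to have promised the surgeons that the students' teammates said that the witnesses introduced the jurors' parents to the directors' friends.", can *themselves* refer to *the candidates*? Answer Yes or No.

Yes

*themselves* is a reflexive; Principle A requires it to be bound within its binding domain — the matrix clause.
— the candidates: subject of the matrix clause; c-commands the reflexive within its binding domain — allowed (Principle A).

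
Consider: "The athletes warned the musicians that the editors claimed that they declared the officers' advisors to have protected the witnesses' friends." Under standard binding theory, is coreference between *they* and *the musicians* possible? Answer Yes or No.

Yes

*the musicians* is an R-expression; Principle C requires it to be free (not bound by any c-commanding expression).
— they: subject of the clause headed by 'declared'; the pronoun does not c-command the R-expression — coreference allowed.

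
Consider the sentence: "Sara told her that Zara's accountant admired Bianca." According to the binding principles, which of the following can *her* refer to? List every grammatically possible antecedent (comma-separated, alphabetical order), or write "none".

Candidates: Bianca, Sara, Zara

*her* is a pronoun; Principle B requires it to be free in its binding domain — the matrix clause.
— Bianca: object of the clause headed by 'admired'; is c-commanded by the pronoun; coreference would bind this R-expression — blocked (Principle C).
— Sara: subject of the matrix clause; c-commands the pronoun within its binding domain — blocked (Principle B).
— Zara: possessor inside the subject DP of the clause headed by 'admired'; is c-commanded by the pronoun; coreference would bind this R-expression — blocked (Principle C).

none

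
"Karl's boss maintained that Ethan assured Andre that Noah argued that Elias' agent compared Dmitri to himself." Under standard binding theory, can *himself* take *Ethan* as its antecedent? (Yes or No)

*himself* is a reflexive; Principle A requires it to be bound within its binding domain — the clause headed by 'compared'.
— Ethan: subject of the clause headed by 'assured'; c-commands the reflexive but lies outside its binding domain — cannot bind it (Principle A).

No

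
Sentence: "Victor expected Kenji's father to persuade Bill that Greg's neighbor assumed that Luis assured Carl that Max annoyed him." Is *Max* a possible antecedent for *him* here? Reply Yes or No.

*him* is a pronoun; Principle B requires it to be free in its binding domain — the clause headed by 'annoyed'.
— Max: subject of the clause headed by 'annoyed'; c-commands the pronoun within its binding domain — blocked (Principle B).

No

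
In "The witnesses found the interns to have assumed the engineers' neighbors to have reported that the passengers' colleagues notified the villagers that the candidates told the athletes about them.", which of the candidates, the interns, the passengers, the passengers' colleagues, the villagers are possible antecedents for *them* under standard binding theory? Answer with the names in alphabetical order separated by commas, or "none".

*them* is a pronoun; Principle B requires it to be free in its binding domain — the clause headed by 'told'.
— the candidates: subject of the clause headed by 'told'; c-commands the pronoun within its binding domain — blocked (Principle B).
— the interns: subject of the clause headed by 'assumed'; c-commands the pronoun but lies outside its binding domain — allowed.
— the passengers: possessor inside the subject DP of the clause headed by 'notified'; does not c-command the pronoun — Principle B does not apply; allowed.
— the passengers' colleagues: subject of the clause headed by 'notified'; c-commands the pronoun but lies outside its binding domain — allowed.
— the villagers: object of the clause headed by 'notified'; c-commands the pronoun but lies outside its binding domain — allowed.

the interns, the passengers, the passengers' colleagues, the villagers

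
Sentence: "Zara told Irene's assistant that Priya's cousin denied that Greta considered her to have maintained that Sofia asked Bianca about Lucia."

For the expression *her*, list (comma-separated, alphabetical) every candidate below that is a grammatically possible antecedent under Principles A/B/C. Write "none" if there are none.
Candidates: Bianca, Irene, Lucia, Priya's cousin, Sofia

Irene, Priya's cousin

*her* is a pronoun; Principle B requires it to be free in its binding domain — the clause headed by 'considered'.
— Bianca: object of the clause headed by 'asked'; is c-commanded by the pronoun; coreference would bind this R-expression — blocked (Principle C).
— Irene: possessor inside the object DP of the matrix clause; does not c-command the pronoun — Principle B does not apply; allowed.
— Lucia: second object of the clause headed by 'asked'; is c-commanded by the pronoun; coreference would bind this R-expression — blocked (Principle C).
— Priya's cousin: subject of the clause headed by 'denied'; c-commands the pronoun but lies outside its binding domain — allowed.
— Sofia: subject of the clause headed by 'asked'; is c-commanded by the pronoun; coreference would bind this R-expression — blocked (Principle C).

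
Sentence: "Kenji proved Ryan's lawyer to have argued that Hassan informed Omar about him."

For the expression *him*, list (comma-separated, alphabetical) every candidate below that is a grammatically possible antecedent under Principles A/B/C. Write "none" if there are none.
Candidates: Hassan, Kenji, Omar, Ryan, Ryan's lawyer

Kenji, Ryan, Ryan's lawyer

*him* is a pronoun; Principle B requires it to be free in its binding domain — the clause headed by 'informed'.
— Hassan: subject of the clause headed by 'informed'; c-commands the pronoun within its binding domain — blocked (Principle B).
— Kenji: subject of the matrix clause; c-commands the pronoun but lies outside its binding domain — allowed.
— Omar: object of the clause headed by 'informed'; c-commands the pronoun within its binding domain — blocked (Principle B).
— Ryan: possessor inside the subject DP of the clause headed by 'argued'; does not c-command the pronoun — Principle B does not apply; allowed.
— Ryan's lawyer: subject of the clause headed by 'argued'; c-commands the pronoun but lies outside its binding domain — allowed.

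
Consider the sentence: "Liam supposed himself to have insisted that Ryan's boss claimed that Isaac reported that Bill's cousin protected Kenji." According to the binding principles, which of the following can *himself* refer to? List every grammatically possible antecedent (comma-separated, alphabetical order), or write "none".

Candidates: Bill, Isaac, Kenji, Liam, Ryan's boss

Liam

*himself* is a reflexive; Principle A requires it to be bound within its binding domain — the matrix clause.
— Bill: possessor inside the subject DP of the clause headed by 'protected'; does not c-command the reflexive — cannot bind it (Principle A).
— Isaac: subject of the clause headed by 'reported'; does not c-command the reflexive — cannot bind it (Principle A).
— Kenji: object of the clause headed by 'protected'; does not c-command the reflexive — cannot bind it (Principle A).
— Liam: subject of the matrix clause; c-commands the reflexive within its binding domain — allowed (Principle A).
— Ryan's boss: subject of the clause headed by 'claimed'; does not c-command the reflexive — cannot bind it (Principle A).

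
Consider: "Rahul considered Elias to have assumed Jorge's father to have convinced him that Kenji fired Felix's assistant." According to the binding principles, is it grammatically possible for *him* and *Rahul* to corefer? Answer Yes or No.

Yes

*him* is a pronoun; Principle B requires it to be free in its binding domain — the clause headed by 'convinced'.
— Rahul: subject of the matrix clause; c-commands the pronoun but lies outside its binding domain — allowed.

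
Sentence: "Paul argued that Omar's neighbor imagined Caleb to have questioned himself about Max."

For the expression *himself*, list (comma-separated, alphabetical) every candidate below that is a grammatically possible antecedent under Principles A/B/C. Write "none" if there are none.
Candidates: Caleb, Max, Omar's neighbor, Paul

Caleb

*himself* is a reflexive; Principle A requires it to be bound within its binding domain — the clause headed by 'questioned'.
— Caleb: subject of the clause headed by 'questioned'; c-commands the reflexive within its binding domain — allowed (Principle A).
— Max: second object of the clause headed by 'questioned'; does not c-command the reflexive — cannot bind it (Principle A).
— Omar's neighbor: subject of the clause headed by 'imagined'; c-commands the reflexive but lies outside its binding domain — cannot bind it (Principle A).
— Paul: subject of the matrix clause; c-commands the reflexive but lies outside its binding domain — cannot bind it (Principle A).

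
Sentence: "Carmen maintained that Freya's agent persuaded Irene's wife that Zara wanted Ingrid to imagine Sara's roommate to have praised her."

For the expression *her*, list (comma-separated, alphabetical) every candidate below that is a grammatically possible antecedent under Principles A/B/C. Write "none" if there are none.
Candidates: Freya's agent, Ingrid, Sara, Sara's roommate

Freya's agent, Ingrid, Sara

*her* is a pronoun; Principle B requires it to be free in its binding domain — the clause headed by 'praised'.
— Freya's agent: subject of the clause headed by 'persuaded'; c-commands the pronoun but lies outside its binding domain — allowed.
— Ingrid: subject of the clause headed by 'imagine'; c-commands the pronoun but lies outside its binding domain — allowed.
— Sara: possessor inside the subject DP of the clause headed by 'praised'; does not c-command the pronoun — Principle B does not apply; allowed.
— Sara's roommate: subject of the clause headed by 'praised'; c-commands the pronoun within its binding domain — blocked (Principle B).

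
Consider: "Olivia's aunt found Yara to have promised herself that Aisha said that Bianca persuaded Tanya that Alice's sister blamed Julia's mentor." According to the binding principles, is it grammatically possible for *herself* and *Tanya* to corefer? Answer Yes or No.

*herself* is a reflexive; Principle A requires it to be bound within its binding domain — the clause headed by 'promised'.
— Tanya: object of the clause headed by 'persuaded'; does not c-command the reflexive — cannot bind it (Principle A).

No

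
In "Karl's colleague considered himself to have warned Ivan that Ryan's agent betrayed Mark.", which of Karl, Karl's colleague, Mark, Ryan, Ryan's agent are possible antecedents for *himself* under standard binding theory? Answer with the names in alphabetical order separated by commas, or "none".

*himself* is a reflexive; Principle A requires it to be bound within its binding domain — the matrix clause.
— Karl: possessor inside the subject DP of the matrix clause; does not c-command the reflexive — cannot bind it (Principle A).
— Karl's colleague: subject of the matrix clause; c-commands the reflexive within its binding domain — allowed (Principle A).
— Mark: object of the clause headed by 'betrayed'; does not c-command the reflexive — cannot bind it (Principle A).
— Ryan: possessor inside the subject DP of the clause headed by 'betrayed'; does not c-command the reflexive — cannot bind it (Principle A).
— Ryan's agent: subject of the clause headed by 'betrayed'; does not c-command the reflexive — cannot bind it (Principle A).

Karl's colleague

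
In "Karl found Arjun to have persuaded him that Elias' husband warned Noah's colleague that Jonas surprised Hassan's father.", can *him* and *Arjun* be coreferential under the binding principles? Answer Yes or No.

No

*Arjun* is an R-expression; Principle C requires it to be free (not bound by any c-commanding expression).
— him: object of the clause headed by 'persuaded'; the R-expression locally c-commands the pronoun — coreference blocked (Principle B on the pronoun).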